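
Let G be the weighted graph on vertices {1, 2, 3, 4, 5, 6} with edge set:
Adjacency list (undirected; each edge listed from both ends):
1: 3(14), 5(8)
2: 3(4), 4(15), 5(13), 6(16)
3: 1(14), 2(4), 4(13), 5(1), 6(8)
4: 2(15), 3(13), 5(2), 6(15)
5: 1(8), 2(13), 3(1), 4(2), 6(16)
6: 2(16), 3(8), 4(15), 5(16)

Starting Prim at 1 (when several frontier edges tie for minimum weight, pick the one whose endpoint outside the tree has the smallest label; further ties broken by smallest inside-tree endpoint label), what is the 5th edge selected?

Prim's algorithm from 1:
Step 1: cheapest edge leaving the tree is 1 5 (8); add 5.
Step 2: cheapest edge leaving the tree is 3 5 (1); add 3.
Step 3: cheapest edge leaving the tree is 4 5 (2); add 4.
Step 4: cheapest edge leaving the tree is 2 3 (4); add 2.
Step 5: cheapest edge leaving the tree is 3 6 (8); add 6.
The 5th edge added is 3 6.

3-6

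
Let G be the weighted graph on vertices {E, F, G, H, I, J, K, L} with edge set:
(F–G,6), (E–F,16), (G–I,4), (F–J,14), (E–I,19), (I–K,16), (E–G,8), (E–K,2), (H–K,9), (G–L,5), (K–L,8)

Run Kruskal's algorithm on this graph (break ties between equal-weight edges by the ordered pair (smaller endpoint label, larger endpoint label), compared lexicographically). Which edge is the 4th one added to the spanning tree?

F-G

Sort edges by weight, then run Kruskal:
E–K (2): add — endpoints in different components.
G–I (4): add — endpoints in different components.
G–L (5): add — endpoints in different components.
F–G (6): add — endpoints in different components.
E–G (8): add — endpoints in different components.
K–L (8): skip — K and L already connected.
H–K (9): add — endpoints in different components.
F–J (14): add — endpoints in different components.
The 4th edge added is F–G.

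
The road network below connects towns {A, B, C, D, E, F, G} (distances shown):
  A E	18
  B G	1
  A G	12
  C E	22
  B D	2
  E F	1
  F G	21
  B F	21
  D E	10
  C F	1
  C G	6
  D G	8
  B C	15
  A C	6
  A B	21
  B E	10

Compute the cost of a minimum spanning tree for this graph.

Sort edges by weight, then run Kruskal:
B G (1): add — endpoints in different components.
C F (1): add — endpoints in different components.
E F (1): add — endpoints in different components.
B D (2): add — endpoints in different components.
A C (6): add — endpoints in different components.
C G (6): add — endpoints in different components.
MST edges: B G, C F, E F, B D, A C, C G; total weight 1+1+1+2+6+6 = 17.

17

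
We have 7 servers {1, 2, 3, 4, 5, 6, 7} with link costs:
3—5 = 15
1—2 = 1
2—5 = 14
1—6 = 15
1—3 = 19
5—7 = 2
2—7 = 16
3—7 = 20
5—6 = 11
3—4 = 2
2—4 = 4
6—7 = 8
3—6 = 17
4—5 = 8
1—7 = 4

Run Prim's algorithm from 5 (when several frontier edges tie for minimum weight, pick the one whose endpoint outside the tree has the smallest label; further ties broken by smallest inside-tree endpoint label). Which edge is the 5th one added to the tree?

Prim, starting at 5.
Step 1: cheapest edge leaving the tree is 5—7 (2); add 7.
Step 2: cheapest edge leaving the tree is 1—7 (4); add 1.
Step 3: cheapest edge leaving the tree is 1—2 (1); add 2.
Step 4: cheapest edge leaving the tree is 2—4 (4); add 4.
Step 5: cheapest edge leaving the tree is 3—4 (2); add 3.
Step 6: cheapest edge leaving the tree is 6—7 (8); add 6.
The 5th edge added is 3—4.

3-4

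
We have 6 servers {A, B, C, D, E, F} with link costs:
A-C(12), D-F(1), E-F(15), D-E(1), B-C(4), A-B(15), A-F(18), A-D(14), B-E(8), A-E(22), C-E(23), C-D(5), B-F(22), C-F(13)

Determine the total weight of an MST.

Prim's algorithm from B:
Step 1: frontier [B-C 4, B-E 8, A-B 15, B-F 22] → take B-C (4); add C.
Step 2: frontier [B-E 8, A-B 15, B-F 22, C-D 5, A-C 12, C-F 13, C-E 23] → take C-D (5); add D.
Step 3: frontier [B-E 8, A-B 15, B-F 22, A-C 12, C-F 13, C-E 23, D-E 1, D-F 1, A-D 14] → take D-E (1); add E.
Step 4: frontier [A-B 15, B-F 22, A-C 12, C-F 13, D-F 1, A-D 14, E-F 15, A-E 22] → take D-F (1); add F.
Step 5: frontier [A-B 15, A-C 12, A-D 14, A-E 22, A-F 18] → take A-C (12); add A.
MST edges: B-C, C-D, D-E, D-F, A-C; total weight 4+5+1+1+12 = 23.

23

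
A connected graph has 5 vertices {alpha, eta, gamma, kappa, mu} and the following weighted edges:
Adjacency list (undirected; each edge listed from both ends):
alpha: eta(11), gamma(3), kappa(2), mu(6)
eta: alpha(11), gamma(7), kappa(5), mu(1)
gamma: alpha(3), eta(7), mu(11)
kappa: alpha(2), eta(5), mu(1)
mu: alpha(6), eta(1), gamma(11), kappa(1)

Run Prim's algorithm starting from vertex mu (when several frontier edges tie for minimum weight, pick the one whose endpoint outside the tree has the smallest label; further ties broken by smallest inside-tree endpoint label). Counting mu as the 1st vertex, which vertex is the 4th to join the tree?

Prim's algorithm from mu:
Step 1: cheapest edge leaving the tree is eta—mu (1); add eta.
Step 2: cheapest edge leaving the tree is kappa—mu (1); add kappa.
Step 3: cheapest edge leaving the tree is alpha—kappa (2); add alpha.
Step 4: cheapest edge leaving the tree is alpha—gamma (3); add gamma.
Vertex order: mu, eta, kappa, alpha, gamma. The 4th vertex is alpha.

alpha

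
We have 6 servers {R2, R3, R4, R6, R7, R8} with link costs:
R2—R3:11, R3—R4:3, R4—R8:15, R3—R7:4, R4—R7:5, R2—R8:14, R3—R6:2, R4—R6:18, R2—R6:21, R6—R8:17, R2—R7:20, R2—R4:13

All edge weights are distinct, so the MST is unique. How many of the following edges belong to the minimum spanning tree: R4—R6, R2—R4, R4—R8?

Kruskal: consider edges lightest-first.
R3—R6 (2): add. Components now {R3,R6} {R8} {R4} {R7} {R2}
R3—R4 (3): add. Components now {R3,R4,R6} {R8} {R7} {R2}
R3—R7 (4): add. Components now {R3,R4,R6,R7} {R8} {R2}
R4—R7 (5): skip — R4 and R7 already connected.
R2—R3 (11): add. Components now {R2,R3,R4,R6,R7} {R8}
R2—R4 (13): skip — R4 and R2 already connected.
R2—R8 (14): add. Components now {R2,R3,R4,R6,R7,R8}
MST edge set: {R3—R6, R3—R4, R3—R7, R2—R3, R2—R8}.
Of the listed edges, {} are in the MST → 0.

0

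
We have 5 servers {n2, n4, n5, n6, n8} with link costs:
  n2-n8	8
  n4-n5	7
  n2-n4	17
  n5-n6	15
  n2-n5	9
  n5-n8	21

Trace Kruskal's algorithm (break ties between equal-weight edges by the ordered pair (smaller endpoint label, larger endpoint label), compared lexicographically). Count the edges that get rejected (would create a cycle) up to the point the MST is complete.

0

Kruskal: consider edges lightest-first.
n4-n5 (7): add — endpoints in different components.
n2-n8 (8): add — endpoints in different components.
n2-n5 (9): add — endpoints in different components.
n5-n6 (15): add — endpoints in different components.
Edges rejected before the tree was complete: 0.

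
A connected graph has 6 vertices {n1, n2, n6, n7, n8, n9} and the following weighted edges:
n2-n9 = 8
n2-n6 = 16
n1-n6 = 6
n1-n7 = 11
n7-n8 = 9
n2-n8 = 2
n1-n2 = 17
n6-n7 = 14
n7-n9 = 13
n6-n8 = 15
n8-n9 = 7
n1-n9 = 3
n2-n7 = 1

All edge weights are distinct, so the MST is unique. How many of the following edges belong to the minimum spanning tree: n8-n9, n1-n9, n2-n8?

3

Sort edges by weight, then run Kruskal:
n2-n7 (1): add — endpoints in different components.
n2-n8 (2): add — endpoints in different components.
n1-n9 (3): add — endpoints in different components.
n1-n6 (6): add — endpoints in different components.
n8-n9 (7): add — endpoints in different components.
MST edge set: {n2-n7, n2-n8, n1-n9, n1-n6, n8-n9}.
Of the listed edges, {n8-n9, n1-n9, n2-n8} are in the MST → 3.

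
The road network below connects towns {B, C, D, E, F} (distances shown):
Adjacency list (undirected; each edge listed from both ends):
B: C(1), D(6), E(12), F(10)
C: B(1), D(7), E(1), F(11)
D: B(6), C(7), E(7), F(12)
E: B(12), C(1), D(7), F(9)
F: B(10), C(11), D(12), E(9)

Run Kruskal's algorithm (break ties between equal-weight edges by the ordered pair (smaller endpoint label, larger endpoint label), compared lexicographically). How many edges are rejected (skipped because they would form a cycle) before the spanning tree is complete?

Sort edges by weight, then run Kruskal:
B-C (1): add. Components now {B,C} {D} {E} {F}
C-E (1): add. Components now {B,C,E} {D} {F}
B-D (6): add. Components now {B,C,D,E} {F}
C-D (7): skip — C and D already connected.
D-E (7): skip — D and E already connected.
E-F (9): add. Components now {B,C,D,E,F}
Edges rejected before the tree was complete: 2.

2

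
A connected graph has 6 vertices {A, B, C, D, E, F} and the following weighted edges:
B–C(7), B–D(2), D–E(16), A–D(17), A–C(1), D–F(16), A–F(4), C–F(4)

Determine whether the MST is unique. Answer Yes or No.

Kruskal: consider edges lightest-first.
A–C (1): add — endpoints in different components.
B–D (2): add — endpoints in different components.
A–F (4): add — endpoints in different components.
C–F (4): skip — C and F already connected.
B–C (7): add — endpoints in different components.
D–E (16): add — endpoints in different components.
Non-tree edge C–F has weight 4, equal to the heaviest edge on its tree cycle — swapping gives another MST of the same weight. Not unique.

No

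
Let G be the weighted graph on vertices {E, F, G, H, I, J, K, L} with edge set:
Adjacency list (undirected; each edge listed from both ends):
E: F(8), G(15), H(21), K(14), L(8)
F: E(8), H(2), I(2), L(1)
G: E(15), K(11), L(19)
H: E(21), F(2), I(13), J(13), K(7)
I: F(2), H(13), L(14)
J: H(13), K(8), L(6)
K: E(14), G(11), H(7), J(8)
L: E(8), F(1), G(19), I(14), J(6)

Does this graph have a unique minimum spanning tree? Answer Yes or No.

Kruskal: consider edges lightest-first.
F L (1): add — endpoints in different components.
F H (2): add — endpoints in different components.
F I (2): add — endpoints in different components.
J L (6): add — endpoints in different components.
H K (7): add — endpoints in different components.
E F (8): add — endpoints in different components.
E L (8): skip — E and L already connected.
J K (8): skip — J and K already connected.
G K (11): add — endpoints in different components.
Non-tree edge E L has weight 8, equal to the heaviest edge on its tree cycle — swapping gives another MST of the same weight. Not unique.

No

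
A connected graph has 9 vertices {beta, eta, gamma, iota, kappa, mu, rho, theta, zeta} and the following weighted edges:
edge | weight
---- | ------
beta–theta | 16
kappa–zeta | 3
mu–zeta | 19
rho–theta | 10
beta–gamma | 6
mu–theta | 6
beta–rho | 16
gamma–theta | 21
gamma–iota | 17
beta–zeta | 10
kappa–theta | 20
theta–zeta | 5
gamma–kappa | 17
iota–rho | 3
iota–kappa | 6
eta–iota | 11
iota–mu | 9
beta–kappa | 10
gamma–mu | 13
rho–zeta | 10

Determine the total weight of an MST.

50

Prim's algorithm from mu:
Step 1: cheapest edge leaving the tree is mu–theta (6); add theta.
Step 2: cheapest edge leaving the tree is theta–zeta (5); add zeta.
Step 3: cheapest edge leaving the tree is kappa–zeta (3); add kappa.
Step 4: cheapest edge leaving the tree is iota–kappa (6); add iota.
Step 5: cheapest edge leaving the tree is iota–rho (3); add rho.
Step 6: cheapest edge leaving the tree is beta–kappa (10); add beta.
Step 7: cheapest edge leaving the tree is beta–gamma (6); add gamma.
Step 8: cheapest edge leaving the tree is eta–iota (11); add eta.
MST edges: mu–theta, theta–zeta, kappa–zeta, iota–kappa, iota–rho, beta–kappa, beta–gamma, eta–iota; total weight 6+5+3+6+3+10+6+11 = 50.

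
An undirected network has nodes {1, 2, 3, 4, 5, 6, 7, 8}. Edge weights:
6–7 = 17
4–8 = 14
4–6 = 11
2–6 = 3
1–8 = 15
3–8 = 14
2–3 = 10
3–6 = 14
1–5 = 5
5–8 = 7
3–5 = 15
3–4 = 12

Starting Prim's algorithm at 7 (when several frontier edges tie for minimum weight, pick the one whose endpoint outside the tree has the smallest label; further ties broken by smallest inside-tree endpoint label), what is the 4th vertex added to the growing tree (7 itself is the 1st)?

3

Prim's algorithm from 7:
Step 1: frontier [6–7 17] → take 6–7 (17); add 6.
Step 2: frontier [2–6 3, 4–6 11, 3–6 14] → take 2–6 (3); add 2.
Step 3: frontier [2–3 10, 4–6 11, 3–6 14] → take 2–3 (10); add 3.
Step 4: frontier [3–4 12, 3–8 14, 3–5 15, 4–6 11] → take 4–6 (11); add 4.
Step 5: frontier [3–8 14, 3–5 15, 4–8 14] → take 3–8 (14); add 8.
Step 6: frontier [3–5 15, 5–8 7, 1–8 15] → take 5–8 (7); add 5.
Step 7: frontier [1–5 5, 1–8 15] → take 1–5 (5); add 1.
Vertex order: 7, 6, 2, 3, 4, 8, 5, 1. The 4th vertex is 3.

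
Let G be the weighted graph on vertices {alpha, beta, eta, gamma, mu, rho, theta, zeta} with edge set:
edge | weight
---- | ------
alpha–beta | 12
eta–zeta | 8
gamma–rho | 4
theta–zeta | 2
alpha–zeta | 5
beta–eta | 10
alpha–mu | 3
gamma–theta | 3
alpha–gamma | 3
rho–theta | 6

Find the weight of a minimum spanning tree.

Sort edges by weight, then run Kruskal:
theta–zeta (2): add — endpoints in different components.
alpha–gamma (3): add — endpoints in different components.
alpha–mu (3): add — endpoints in different components.
gamma–theta (3): add — endpoints in different components.
gamma–rho (4): add — endpoints in different components.
alpha–zeta (5): skip — alpha and zeta already connected.
rho–theta (6): skip — rho and theta already connected.
eta–zeta (8): add — endpoints in different components.
beta–eta (10): add — endpoints in different components.
MST edges: theta–zeta, alpha–gamma, alpha–mu, gamma–theta, gamma–rho, eta–zeta, beta–eta; total weight 2+3+3+3+4+8+10 = 33.

33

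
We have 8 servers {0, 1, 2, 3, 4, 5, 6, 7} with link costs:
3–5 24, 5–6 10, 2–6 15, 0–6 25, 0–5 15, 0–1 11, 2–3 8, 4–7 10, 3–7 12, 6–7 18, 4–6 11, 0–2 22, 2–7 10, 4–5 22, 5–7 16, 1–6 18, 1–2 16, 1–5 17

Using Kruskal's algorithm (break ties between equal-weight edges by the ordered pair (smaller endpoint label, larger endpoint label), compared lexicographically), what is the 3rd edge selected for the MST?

Sort edges by weight, then run Kruskal:
2–3 (8): add — endpoints in different components.
2–7 (10): add — endpoints in different components.
4–7 (10): add — endpoints in different components.
5–6 (10): add — endpoints in different components.
0–1 (11): add — endpoints in different components.
4–6 (11): add — endpoints in different components.
3–7 (12): skip — 3 and 7 already connected.
0–5 (15): add — endpoints in different components.
The 3rd edge added is 4–7.

4-7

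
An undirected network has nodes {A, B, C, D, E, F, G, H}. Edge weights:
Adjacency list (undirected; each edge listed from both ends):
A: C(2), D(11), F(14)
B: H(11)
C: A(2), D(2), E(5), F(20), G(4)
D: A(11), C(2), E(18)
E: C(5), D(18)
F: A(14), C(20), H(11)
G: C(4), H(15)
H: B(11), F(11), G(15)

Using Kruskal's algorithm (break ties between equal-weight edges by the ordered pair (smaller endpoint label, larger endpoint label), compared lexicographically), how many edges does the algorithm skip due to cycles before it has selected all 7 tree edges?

Kruskal's algorithm — process edges by increasing weight (ties by edge label):
A-C (2): add — endpoints in different components.
C-D (2): add — endpoints in different components.
C-G (4): add — endpoints in different components.
C-E (5): add — endpoints in different components.
A-D (11): skip — A and D already connected.
B-H (11): add — endpoints in different components.
F-H (11): add — endpoints in different components.
A-F (14): add — endpoints in different components.
Edges rejected before the tree was complete: 1.

1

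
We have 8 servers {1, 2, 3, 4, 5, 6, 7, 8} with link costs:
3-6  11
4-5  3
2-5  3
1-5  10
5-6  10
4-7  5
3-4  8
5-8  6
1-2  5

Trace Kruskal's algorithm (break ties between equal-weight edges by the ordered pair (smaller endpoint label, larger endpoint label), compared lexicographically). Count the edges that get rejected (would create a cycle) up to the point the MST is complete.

1

Sort edges by weight, then run Kruskal:
2-5 (3): add — endpoints in different components.
4-5 (3): add — endpoints in different components.
1-2 (5): add — endpoints in different components.
4-7 (5): add — endpoints in different components.
5-8 (6): add — endpoints in different components.
3-4 (8): add — endpoints in different components.
1-5 (10): skip — 1 and 5 already connected.
5-6 (10): add — endpoints in different components.
Edges rejected before the tree was complete: 1.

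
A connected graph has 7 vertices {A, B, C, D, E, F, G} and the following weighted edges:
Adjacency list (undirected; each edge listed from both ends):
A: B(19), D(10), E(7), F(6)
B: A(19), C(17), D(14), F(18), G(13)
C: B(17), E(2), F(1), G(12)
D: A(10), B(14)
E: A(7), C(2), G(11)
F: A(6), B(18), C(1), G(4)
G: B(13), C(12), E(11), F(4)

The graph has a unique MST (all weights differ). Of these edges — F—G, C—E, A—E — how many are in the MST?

2

Sort edges by weight, then run Kruskal:
C—F (1): add — endpoints in different components.
C—E (2): add — endpoints in different components.
F—G (4): add — endpoints in different components.
A—F (6): add — endpoints in different components.
A—E (7): skip — A and E already connected.
A—D (10): add — endpoints in different components.
E—G (11): skip — E and G already connected.
C—G (12): skip — C and G already connected.
B—G (13): add — endpoints in different components.
MST edge set: {C—F, C—E, F—G, A—F, A—D, B—G}.
Of the listed edges, {F—G, C—E} are in the MST → 2.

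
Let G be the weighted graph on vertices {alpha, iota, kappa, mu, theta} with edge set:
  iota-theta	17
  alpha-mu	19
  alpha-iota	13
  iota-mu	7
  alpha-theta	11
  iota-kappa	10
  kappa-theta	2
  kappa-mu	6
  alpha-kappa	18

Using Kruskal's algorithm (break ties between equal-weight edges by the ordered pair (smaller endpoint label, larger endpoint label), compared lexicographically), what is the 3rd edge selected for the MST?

iota-mu

Kruskal's algorithm — process edges by increasing weight (ties by edge label):
kappa-theta (2): add. Components now {alpha} {mu} {kappa,theta} {iota}
kappa-mu (6): add. Components now {alpha} {kappa,mu,theta} {iota}
iota-mu (7): add. Components now {alpha} {iota,kappa,mu,theta}
iota-kappa (10): skip — kappa and iota already connected.
alpha-theta (11): add. Components now {alpha,iota,kappa,mu,theta}
The 3rd edge added is iota-mu.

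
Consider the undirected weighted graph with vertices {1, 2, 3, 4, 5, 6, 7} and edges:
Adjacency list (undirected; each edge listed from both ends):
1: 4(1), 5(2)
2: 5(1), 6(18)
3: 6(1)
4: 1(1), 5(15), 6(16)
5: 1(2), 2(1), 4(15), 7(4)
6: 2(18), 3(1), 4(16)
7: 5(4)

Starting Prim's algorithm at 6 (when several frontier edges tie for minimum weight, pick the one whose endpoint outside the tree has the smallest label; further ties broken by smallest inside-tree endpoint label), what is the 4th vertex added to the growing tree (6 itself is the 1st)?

1

Grow the tree from 6 using Prim:
Step 1: cheapest edge leaving the tree is 3–6 (1); add 3.
Step 2: cheapest edge leaving the tree is 4–6 (16); add 4.
Step 3: cheapest edge leaving the tree is 1–4 (1); add 1.
Step 4: cheapest edge leaving the tree is 1–5 (2); add 5.
Step 5: cheapest edge leaving the tree is 2–5 (1); add 2.
Step 6: cheapest edge leaving the tree is 5–7 (4); add 7.
Vertex order: 6, 3, 4, 1, 5, 2, 7. The 4th vertex is 1.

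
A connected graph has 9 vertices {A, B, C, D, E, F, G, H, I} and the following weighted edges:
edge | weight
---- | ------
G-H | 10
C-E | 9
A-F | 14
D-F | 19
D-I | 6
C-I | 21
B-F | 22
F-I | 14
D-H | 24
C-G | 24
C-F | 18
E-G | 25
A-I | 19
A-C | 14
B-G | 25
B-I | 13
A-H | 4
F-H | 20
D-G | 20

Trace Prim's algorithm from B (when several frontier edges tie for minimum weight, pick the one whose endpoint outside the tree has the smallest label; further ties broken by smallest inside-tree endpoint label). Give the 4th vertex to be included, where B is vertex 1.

F

Grow the tree from B using Prim:
Step 1: cheapest edge leaving the tree is B-I (13); add I.
Step 2: cheapest edge leaving the tree is D-I (6); add D.
Step 3: cheapest edge leaving the tree is F-I (14); add F.
Step 4: cheapest edge leaving the tree is A-F (14); add A.
Step 5: cheapest edge leaving the tree is A-H (4); add H.
Step 6: cheapest edge leaving the tree is G-H (10); add G.
Step 7: cheapest edge leaving the tree is A-C (14); add C.
Step 8: cheapest edge leaving the tree is C-E (9); add E.
Vertex order: B, I, D, F, A, H, G, C, E. The 4th vertex is F.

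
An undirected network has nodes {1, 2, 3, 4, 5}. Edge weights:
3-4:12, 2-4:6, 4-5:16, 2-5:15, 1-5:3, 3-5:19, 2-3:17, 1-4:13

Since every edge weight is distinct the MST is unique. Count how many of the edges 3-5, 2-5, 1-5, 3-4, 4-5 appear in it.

2

Kruskal's algorithm — process edges by increasing weight (ties by edge label):
1-5 (3): add. Components now {1,5} {2} {3} {4}
2-4 (6): add. Components now {1,5} {2,4} {3}
3-4 (12): add. Components now {1,5} {2,3,4}
1-4 (13): add. Components now {1,2,3,4,5}
MST edge set: {1-5, 2-4, 3-4, 1-4}.
Of the listed edges, {1-5, 3-4} are in the MST → 2.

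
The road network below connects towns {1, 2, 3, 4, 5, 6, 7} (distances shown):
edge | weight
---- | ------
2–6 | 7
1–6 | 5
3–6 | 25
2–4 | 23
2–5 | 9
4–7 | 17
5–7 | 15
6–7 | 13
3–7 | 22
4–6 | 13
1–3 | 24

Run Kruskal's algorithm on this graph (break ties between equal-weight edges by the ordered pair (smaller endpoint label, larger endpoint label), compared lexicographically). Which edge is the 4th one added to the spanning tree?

4-6

Kruskal's algorithm — process edges by increasing weight (ties by edge label):
1–6 (5): add. Components now {1,6} {2} {3} {4} {5} {7}
2–6 (7): add. Components now {1,2,6} {3} {4} {5} {7}
2–5 (9): add. Components now {1,2,5,6} {3} {4} {7}
4–6 (13): add. Components now {1,2,4,5,6} {3} {7}
6–7 (13): add. Components now {1,2,4,5,6,7} {3}
5–7 (15): skip — 5 and 7 already connected.
4–7 (17): skip — 4 and 7 already connected.
3–7 (22): add. Components now {1,2,3,4,5,6,7}
The 4th edge added is 4–6.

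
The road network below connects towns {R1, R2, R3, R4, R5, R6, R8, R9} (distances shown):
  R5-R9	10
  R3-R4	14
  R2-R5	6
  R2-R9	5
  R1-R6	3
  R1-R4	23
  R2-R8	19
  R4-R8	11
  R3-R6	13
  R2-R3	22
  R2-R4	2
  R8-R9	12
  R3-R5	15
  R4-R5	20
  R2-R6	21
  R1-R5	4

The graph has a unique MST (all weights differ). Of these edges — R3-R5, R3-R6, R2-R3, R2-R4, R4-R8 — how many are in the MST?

3

Kruskal: consider edges lightest-first.
R2-R4 (2): add — endpoints in different components.
R1-R6 (3): add — endpoints in different components.
R1-R5 (4): add — endpoints in different components.
R2-R9 (5): add — endpoints in different components.
R2-R5 (6): add — endpoints in different components.
R5-R9 (10): skip — R5 and R9 already connected.
R4-R8 (11): add — endpoints in different components.
R8-R9 (12): skip — R8 and R9 already connected.
R3-R6 (13): add — endpoints in different components.
MST edge set: {R2-R4, R1-R6, R1-R5, R2-R9, R2-R5, R4-R8, R3-R6}.
Of the listed edges, {R3-R6, R2-R4, R4-R8} are in the MST → 3.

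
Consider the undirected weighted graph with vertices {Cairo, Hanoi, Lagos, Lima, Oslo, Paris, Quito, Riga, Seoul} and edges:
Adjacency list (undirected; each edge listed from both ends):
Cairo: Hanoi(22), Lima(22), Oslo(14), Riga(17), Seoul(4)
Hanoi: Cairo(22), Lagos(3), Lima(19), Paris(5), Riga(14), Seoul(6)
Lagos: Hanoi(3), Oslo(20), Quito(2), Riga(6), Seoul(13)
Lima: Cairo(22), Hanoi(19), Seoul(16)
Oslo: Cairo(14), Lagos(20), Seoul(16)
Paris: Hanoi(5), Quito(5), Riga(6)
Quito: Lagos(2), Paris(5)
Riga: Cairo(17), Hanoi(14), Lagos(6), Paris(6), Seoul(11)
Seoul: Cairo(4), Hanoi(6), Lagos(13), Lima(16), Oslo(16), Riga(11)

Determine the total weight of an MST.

Sort edges by weight, then run Kruskal:
Lagos Quito (2): add — endpoints in different components.
Hanoi Lagos (3): add — endpoints in different components.
Cairo Seoul (4): add — endpoints in different components.
Hanoi Paris (5): add — endpoints in different components.
Paris Quito (5): skip — Quito and Paris already connected.
Hanoi Seoul (6): add — endpoints in different components.
Lagos Riga (6): add — endpoints in different components.
Paris Riga (6): skip — Paris and Riga already connected.
Riga Seoul (11): skip — Seoul and Riga already connected.
Lagos Seoul (13): skip — Seoul and Lagos already connected.
Cairo Oslo (14): add — endpoints in different components.
Hanoi Riga (14): skip — Hanoi and Riga already connected.
Lima Seoul (16): add — endpoints in different components.
MST edges: Lagos Quito, Hanoi Lagos, Cairo Seoul, Hanoi Paris, Hanoi Seoul, Lagos Riga, Cairo Oslo, Lima Seoul; total weight 2+3+4+5+6+6+14+16 = 56.

56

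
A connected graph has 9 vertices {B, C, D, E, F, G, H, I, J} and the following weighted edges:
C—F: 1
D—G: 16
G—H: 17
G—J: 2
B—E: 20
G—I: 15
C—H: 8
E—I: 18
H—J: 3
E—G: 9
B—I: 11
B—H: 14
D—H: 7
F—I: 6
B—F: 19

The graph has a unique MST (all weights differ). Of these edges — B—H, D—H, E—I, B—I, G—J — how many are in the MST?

Sort edges by weight, then run Kruskal:
C—F (1): add — endpoints in different components.
G—J (2): add — endpoints in different components.
H—J (3): add — endpoints in different components.
F—I (6): add — endpoints in different components.
D—H (7): add — endpoints in different components.
C—H (8): add — endpoints in different components.
E—G (9): add — endpoints in different components.
B—I (11): add — endpoints in different components.
MST edge set: {C—F, G—J, H—J, F—I, D—H, C—H, E—G, B—I}.
Of the listed edges, {D—H, B—I, G—J} are in the MST → 3.

3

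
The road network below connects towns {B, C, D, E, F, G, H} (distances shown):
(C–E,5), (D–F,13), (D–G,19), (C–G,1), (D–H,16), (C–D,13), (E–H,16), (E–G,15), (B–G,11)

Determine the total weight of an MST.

59

Prim, starting at C.
Step 1: cheapest edge leaving the tree is C–G (1); add G.
Step 2: cheapest edge leaving the tree is C–E (5); add E.
Step 3: cheapest edge leaving the tree is B–G (11); add B.
Step 4: cheapest edge leaving the tree is C–D (13); add D.
Step 5: cheapest edge leaving the tree is D–F (13); add F.
Step 6: cheapest edge leaving the tree is D–H (16); add H.
MST edges: C–G, C–E, B–G, C–D, D–F, D–H; total weight 1+5+11+13+13+16 = 59.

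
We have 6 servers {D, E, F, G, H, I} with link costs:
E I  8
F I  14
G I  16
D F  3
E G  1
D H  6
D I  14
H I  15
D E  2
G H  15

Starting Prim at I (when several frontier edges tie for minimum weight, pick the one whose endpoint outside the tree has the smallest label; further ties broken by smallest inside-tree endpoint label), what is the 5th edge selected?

D-H

Prim's algorithm from I:
Step 1: frontier [E I 8, D I 14, F I 14, H I 15, G I 16] → take E I (8); add E.
Step 2: frontier [E G 1, D E 2, D I 14, F I 14, H I 15, G I 16] → take E G (1); add G.
Step 3: frontier [D E 2, G H 15, D I 14, F I 14, H I 15] → take D E (2); add D.
Step 4: frontier [D F 3, D H 6, G H 15, F I 14, H I 15] → take D F (3); add F.
Step 5: frontier [D H 6, G H 15, H I 15] → take D H (6); add H.
The 5th edge added is D H.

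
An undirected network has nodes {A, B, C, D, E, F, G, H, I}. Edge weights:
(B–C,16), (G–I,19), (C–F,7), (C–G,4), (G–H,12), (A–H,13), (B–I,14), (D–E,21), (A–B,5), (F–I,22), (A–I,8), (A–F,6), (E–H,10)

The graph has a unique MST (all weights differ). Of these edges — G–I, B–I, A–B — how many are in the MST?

Sort edges by weight, then run Kruskal:
C–G (4): add — endpoints in different components.
A–B (5): add — endpoints in different components.
A–F (6): add — endpoints in different components.
C–F (7): add — endpoints in different components.
A–I (8): add — endpoints in different components.
E–H (10): add — endpoints in different components.
G–H (12): add — endpoints in different components.
A–H (13): skip — A and H already connected.
B–I (14): skip — B and I already connected.
B–C (16): skip — B and C already connected.
G–I (19): skip — G and I already connected.
D–E (21): add — endpoints in different components.
MST edge set: {C–G, A–B, A–F, C–F, A–I, E–H, G–H, D–E}.
Of the listed edges, {A–B} are in the MST → 1.

1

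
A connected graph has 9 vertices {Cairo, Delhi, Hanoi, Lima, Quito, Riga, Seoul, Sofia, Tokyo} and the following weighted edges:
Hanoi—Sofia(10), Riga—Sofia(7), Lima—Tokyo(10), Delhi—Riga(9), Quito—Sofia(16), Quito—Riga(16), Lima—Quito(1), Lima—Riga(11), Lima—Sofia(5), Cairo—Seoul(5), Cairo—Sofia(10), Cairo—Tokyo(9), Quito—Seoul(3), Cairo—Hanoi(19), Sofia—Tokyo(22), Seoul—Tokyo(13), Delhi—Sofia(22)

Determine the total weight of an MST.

49

Kruskal: consider edges lightest-first.
Lima—Quito (1): add — endpoints in different components.
Quito—Seoul (3): add — endpoints in different components.
Cairo—Seoul (5): add — endpoints in different components.
Lima—Sofia (5): add — endpoints in different components.
Riga—Sofia (7): add — endpoints in different components.
Cairo—Tokyo (9): add — endpoints in different components.
Delhi—Riga (9): add — endpoints in different components.
Cairo—Sofia (10): skip — Cairo and Sofia already connected.
Hanoi—Sofia (10): add — endpoints in different components.
MST edges: Lima—Quito, Quito—Seoul, Cairo—Seoul, Lima—Sofia, Riga—Sofia, Cairo—Tokyo, Delhi—Riga, Hanoi—Sofia; total weight 1+3+5+5+7+9+9+10 = 49.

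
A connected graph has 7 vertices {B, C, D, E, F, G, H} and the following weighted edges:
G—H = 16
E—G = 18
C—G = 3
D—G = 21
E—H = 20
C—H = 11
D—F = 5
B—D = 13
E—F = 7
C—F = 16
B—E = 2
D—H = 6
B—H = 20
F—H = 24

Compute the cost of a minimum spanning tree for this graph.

Grow the tree from B using Prim:
Step 1: cheapest edge leaving the tree is B—E (2); add E.
Step 2: cheapest edge leaving the tree is E—F (7); add F.
Step 3: cheapest edge leaving the tree is D—F (5); add D.
Step 4: cheapest edge leaving the tree is D—H (6); add H.
Step 5: cheapest edge leaving the tree is C—H (11); add C.
Step 6: cheapest edge leaving the tree is C—G (3); add G.
MST edges: B—E, E—F, D—F, D—H, C—H, C—G; total weight 2+7+5+6+11+3 = 34.

34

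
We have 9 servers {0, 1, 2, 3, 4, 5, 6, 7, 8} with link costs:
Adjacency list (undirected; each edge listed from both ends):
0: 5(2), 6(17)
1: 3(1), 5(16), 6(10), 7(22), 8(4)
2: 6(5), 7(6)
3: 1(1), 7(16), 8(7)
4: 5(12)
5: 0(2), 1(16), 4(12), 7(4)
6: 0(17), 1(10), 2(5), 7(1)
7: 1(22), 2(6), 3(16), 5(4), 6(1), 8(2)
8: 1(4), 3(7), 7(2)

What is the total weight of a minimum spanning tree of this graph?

Kruskal: consider edges lightest-first.
1—3 (1): add — endpoints in different components.
6—7 (1): add — endpoints in different components.
0—5 (2): add — endpoints in different components.
7—8 (2): add — endpoints in different components.
1—8 (4): add — endpoints in different components.
5—7 (4): add — endpoints in different components.
2—6 (5): add — endpoints in different components.
2—7 (6): skip — 2 and 7 already connected.
3—8 (7): skip — 3 and 8 already connected.
1—6 (10): skip — 1 and 6 already connected.
4—5 (12): add — endpoints in different components.
MST edges: 1—3, 6—7, 0—5, 7—8, 1—8, 5—7, 2—6, 4—5; total weight 1+1+2+2+4+4+5+12 = 31.

31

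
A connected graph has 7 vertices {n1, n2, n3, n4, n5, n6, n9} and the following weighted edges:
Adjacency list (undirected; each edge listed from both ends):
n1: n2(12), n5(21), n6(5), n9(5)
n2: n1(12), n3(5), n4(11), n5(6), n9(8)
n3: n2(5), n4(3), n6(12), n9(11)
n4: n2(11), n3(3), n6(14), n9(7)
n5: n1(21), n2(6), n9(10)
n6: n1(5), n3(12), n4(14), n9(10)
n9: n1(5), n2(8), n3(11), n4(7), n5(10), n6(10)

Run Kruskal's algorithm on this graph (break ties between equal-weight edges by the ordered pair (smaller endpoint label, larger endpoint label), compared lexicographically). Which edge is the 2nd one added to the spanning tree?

n1-n6

Kruskal: consider edges lightest-first.
n3-n4 (3): add. Components now {n3,n4} {n5} {n1} {n9} {n6} {n2}
n1-n6 (5): add. Components now {n3,n4} {n5} {n1,n6} {n9} {n2}
n1-n9 (5): add. Components now {n3,n4} {n5} {n1,n6,n9} {n2}
n2-n3 (5): add. Components now {n2,n3,n4} {n5} {n1,n6,n9}
n2-n5 (6): add. Components now {n2,n3,n4,n5} {n1,n6,n9}
n4-n9 (7): add. Components now {n1,n2,n3,n4,n5,n6,n9}
The 2nd edge added is n1-n6.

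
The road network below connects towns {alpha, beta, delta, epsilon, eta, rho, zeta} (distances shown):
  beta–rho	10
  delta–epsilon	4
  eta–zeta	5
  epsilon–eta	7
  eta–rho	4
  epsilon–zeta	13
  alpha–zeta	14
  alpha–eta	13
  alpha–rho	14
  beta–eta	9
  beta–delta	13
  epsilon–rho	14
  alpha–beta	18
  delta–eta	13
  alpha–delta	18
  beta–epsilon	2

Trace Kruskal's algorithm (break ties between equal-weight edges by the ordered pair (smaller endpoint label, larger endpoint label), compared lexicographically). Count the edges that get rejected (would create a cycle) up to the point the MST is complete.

Sort edges by weight, then run Kruskal:
beta–epsilon (2): add. Components now {zeta} {alpha} {eta} {delta} {rho} {beta,epsilon}
delta–epsilon (4): add. Components now {zeta} {alpha} {eta} {beta,delta,epsilon} {rho}
eta–rho (4): add. Components now {zeta} {alpha} {eta,rho} {beta,delta,epsilon}
eta–zeta (5): add. Components now {eta,rho,zeta} {alpha} {beta,delta,epsilon}
epsilon–eta (7): add. Components now {beta,delta,epsilon,eta,rho,zeta} {alpha}
beta–eta (9): skip — eta and beta already connected.
beta–rho (10): skip — rho and beta already connected.
alpha–eta (13): add. Components now {alpha,beta,delta,epsilon,eta,rho,zeta}
Edges rejected before the tree was complete: 2.

2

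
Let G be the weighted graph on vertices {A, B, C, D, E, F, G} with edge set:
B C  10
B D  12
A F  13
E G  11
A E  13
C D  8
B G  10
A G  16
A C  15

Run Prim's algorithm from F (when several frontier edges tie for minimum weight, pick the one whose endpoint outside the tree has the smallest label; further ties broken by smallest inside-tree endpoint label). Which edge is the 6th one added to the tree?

Prim's algorithm from F:
Step 1: frontier [A F 13] → take A F (13); add A.
Step 2: frontier [A E 13, A C 15, A G 16] → take A E (13); add E.
Step 3: frontier [A C 15, A G 16, E G 11] → take E G (11); add G.
Step 4: frontier [A C 15, B G 10] → take B G (10); add B.
Step 5: frontier [A C 15, B C 10, B D 12] → take B C (10); add C.
Step 6: frontier [B D 12, C D 8] → take C D (8); add D.
The 6th edge added is C D.

C-D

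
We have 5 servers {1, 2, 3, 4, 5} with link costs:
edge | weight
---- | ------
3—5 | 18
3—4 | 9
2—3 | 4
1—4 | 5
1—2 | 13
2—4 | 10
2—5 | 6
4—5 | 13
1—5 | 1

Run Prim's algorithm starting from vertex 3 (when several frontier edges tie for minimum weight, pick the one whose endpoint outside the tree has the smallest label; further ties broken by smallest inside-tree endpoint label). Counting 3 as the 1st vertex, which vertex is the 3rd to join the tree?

5

Prim's algorithm from 3:
Step 1: cheapest edge leaving the tree is 2—3 (4); add 2.
Step 2: cheapest edge leaving the tree is 2—5 (6); add 5.
Step 3: cheapest edge leaving the tree is 1—5 (1); add 1.
Step 4: cheapest edge leaving the tree is 1—4 (5); add 4.
Vertex order: 3, 2, 5, 1, 4. The 3rd vertex is 5.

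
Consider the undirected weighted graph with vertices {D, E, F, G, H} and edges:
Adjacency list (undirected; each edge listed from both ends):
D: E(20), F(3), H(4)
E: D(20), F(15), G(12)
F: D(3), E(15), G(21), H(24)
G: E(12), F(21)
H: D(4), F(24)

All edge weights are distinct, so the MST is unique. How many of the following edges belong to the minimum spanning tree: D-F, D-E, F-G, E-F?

2

Sort edges by weight, then run Kruskal:
D-F (3): add. Components now {D,F} {E} {G} {H}
D-H (4): add. Components now {D,F,H} {E} {G}
E-G (12): add. Components now {D,F,H} {E,G}
E-F (15): add. Components now {D,E,F,G,H}
MST edge set: {D-F, D-H, E-G, E-F}.
Of the listed edges, {D-F, E-F} are in the MST → 2.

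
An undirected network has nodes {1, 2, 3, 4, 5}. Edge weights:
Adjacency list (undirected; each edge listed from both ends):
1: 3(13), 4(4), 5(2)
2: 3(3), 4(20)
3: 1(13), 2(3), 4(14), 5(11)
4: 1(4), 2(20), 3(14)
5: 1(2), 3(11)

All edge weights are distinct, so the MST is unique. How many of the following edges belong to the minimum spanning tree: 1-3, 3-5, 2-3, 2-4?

Kruskal's algorithm — process edges by increasing weight (ties by edge label):
1-5 (2): add — endpoints in different components.
2-3 (3): add — endpoints in different components.
1-4 (4): add — endpoints in different components.
3-5 (11): add — endpoints in different components.
MST edge set: {1-5, 2-3, 1-4, 3-5}.
Of the listed edges, {3-5, 2-3} are in the MST → 2.

2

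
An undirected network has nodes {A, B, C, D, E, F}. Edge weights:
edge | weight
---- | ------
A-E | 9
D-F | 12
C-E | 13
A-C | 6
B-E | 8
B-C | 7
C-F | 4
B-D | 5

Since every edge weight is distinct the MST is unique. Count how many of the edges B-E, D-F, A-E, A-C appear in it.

2

Sort edges by weight, then run Kruskal:
C-F (4): add. Components now {A} {B} {C,F} {D} {E}
B-D (5): add. Components now {A} {B,D} {C,F} {E}
A-C (6): add. Components now {A,C,F} {B,D} {E}
B-C (7): add. Components now {A,B,C,D,F} {E}
B-E (8): add. Components now {A,B,C,D,E,F}
MST edge set: {C-F, B-D, A-C, B-C, B-E}.
Of the listed edges, {B-E, A-C} are in the MST → 2.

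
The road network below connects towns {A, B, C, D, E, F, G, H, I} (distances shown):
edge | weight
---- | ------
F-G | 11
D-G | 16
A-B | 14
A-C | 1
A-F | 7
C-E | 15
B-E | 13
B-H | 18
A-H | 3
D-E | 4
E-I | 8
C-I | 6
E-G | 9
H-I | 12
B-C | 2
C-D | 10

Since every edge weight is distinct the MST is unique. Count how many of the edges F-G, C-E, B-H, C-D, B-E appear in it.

Sort edges by weight, then run Kruskal:
A-C (1): add — endpoints in different components.
B-C (2): add — endpoints in different components.
A-H (3): add — endpoints in different components.
D-E (4): add — endpoints in different components.
C-I (6): add — endpoints in different components.
A-F (7): add — endpoints in different components.
E-I (8): add — endpoints in different components.
E-G (9): add — endpoints in different components.
MST edge set: {A-C, B-C, A-H, D-E, C-I, A-F, E-I, E-G}.
Of the listed edges, {} are in the MST → 0.

0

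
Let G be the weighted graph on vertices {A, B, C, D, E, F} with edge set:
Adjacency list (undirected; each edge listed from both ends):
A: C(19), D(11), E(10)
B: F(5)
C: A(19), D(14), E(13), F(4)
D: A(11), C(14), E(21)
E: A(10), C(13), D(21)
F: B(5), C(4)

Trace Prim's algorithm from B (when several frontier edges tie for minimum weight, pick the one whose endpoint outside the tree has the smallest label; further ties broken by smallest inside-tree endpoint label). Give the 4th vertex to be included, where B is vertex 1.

Prim's algorithm from B:
Step 1: frontier [B–F 5] → take B–F (5); add F.
Step 2: frontier [C–F 4] → take C–F (4); add C.
Step 3: frontier [C–E 13, C–D 14, A–C 19] → take C–E (13); add E.
Step 4: frontier [C–D 14, A–C 19, A–E 10, D–E 21] → take A–E (10); add A.
Step 5: frontier [A–D 11, C–D 14, D–E 21] → take A–D (11); add D.
Vertex order: B, F, C, E, A, D. The 4th vertex is E.

E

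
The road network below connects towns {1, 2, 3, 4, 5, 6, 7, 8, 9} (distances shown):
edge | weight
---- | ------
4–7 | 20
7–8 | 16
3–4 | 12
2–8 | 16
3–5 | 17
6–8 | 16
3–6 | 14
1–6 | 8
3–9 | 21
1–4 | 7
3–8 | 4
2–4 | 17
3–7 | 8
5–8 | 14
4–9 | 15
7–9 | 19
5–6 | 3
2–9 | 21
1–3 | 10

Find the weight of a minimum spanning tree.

71

Kruskal's algorithm — process edges by increasing weight (ties by edge label):
5–6 (3): add — endpoints in different components.
3–8 (4): add — endpoints in different components.
1–4 (7): add — endpoints in different components.
1–6 (8): add — endpoints in different components.
3–7 (8): add — endpoints in different components.
1–3 (10): add — endpoints in different components.
3–4 (12): skip — 3 and 4 already connected.
3–6 (14): skip — 3 and 6 already connected.
5–8 (14): skip — 5 and 8 already connected.
4–9 (15): add — endpoints in different components.
2–8 (16): add — endpoints in different components.
MST edges: 5–6, 3–8, 1–4, 1–6, 3–7, 1–3, 4–9, 2–8; total weight 3+4+7+8+8+10+15+16 = 71.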